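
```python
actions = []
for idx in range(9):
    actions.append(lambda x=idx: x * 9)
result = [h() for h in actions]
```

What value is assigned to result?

Step 1: Default arg x=idx captures idx at each iteration.
Step 2: actions[k] has x defaulting to k, returns k * 9.
Step 3: result = [0, 9, 18, 27, 36, 45, 54, 63, 72]

The answer is [0, 9, 18, 27, 36, 45, 54, 63, 72].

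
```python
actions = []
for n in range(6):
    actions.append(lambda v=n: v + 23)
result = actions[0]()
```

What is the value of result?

Step 1: Default argument v=n captures n's value at definition time.
Step 2: actions[0] was defined when n = 0, so v defaults to 0.
Step 3: result = 0 + 23 = 23 (default arg fixes the late binding issue)

The answer is 23.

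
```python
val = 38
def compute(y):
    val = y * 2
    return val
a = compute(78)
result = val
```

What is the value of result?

Step 1: Global val = 38.
Step 2: compute(78) creates local val = 78 * 2 = 156.
Step 3: Global val unchanged because no global keyword. result = 38

The answer is 38.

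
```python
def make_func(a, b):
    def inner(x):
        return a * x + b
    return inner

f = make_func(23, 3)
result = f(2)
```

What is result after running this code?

Step 1: make_func(23, 3) captures a = 23, b = 3.
Step 2: f(2) computes 23 * 2 + 3 = 49.
Step 3: result = 49

The answer is 49.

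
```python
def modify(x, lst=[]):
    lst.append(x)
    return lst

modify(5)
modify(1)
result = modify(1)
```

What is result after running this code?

Step 1: Mutable default argument gotcha! The list [] is created once.
Step 2: Each call appends to the SAME list: [5], [5, 1], [5, 1, 1].
Step 3: result = [5, 1, 1]

The answer is [5, 1, 1].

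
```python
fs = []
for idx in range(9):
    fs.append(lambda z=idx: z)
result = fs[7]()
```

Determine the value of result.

Step 1: Default argument z=idx captures idx's value at each iteration.
Step 2: fs[7] captured z = 7 when idx was 7.
Step 3: result = 7

The answer is 7.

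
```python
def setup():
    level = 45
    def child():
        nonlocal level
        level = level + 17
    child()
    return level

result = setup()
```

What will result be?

Step 1: setup() sets level = 45.
Step 2: child() uses nonlocal to modify level in setup's scope: level = 45 + 17 = 62.
Step 3: setup() returns the modified level = 62

The answer is 62.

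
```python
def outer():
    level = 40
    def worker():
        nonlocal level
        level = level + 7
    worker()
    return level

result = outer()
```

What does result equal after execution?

Step 1: outer() sets level = 40.
Step 2: worker() uses nonlocal to modify level in outer's scope: level = 40 + 7 = 47.
Step 3: outer() returns the modified level = 47

The answer is 47.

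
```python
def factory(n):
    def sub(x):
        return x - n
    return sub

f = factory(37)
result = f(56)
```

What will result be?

Step 1: factory(37) creates a closure capturing n = 37.
Step 2: f(56) computes 56 - 37 = 19.
Step 3: result = 19

The answer is 19.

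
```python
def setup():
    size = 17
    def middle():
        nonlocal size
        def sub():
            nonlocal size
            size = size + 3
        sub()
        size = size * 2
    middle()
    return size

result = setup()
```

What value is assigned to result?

Step 1: size = 17.
Step 2: sub() adds 3: size = 17 + 3 = 20.
Step 3: middle() doubles: size = 20 * 2 = 40.
Step 4: result = 40

The answer is 40.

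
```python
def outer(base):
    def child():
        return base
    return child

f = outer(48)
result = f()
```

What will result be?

Step 1: outer(48) creates closure capturing base = 48.
Step 2: f() returns the captured base = 48.
Step 3: result = 48

The answer is 48.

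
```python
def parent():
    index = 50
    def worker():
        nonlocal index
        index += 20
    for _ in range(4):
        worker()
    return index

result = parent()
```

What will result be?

Step 1: index = 50.
Step 2: worker() is called 4 times in a loop, each adding 20 via nonlocal.
Step 3: index = 50 + 20 * 4 = 130

The answer is 130.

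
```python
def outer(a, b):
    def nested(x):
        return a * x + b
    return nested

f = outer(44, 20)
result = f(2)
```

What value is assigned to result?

Step 1: outer(44, 20) captures a = 44, b = 20.
Step 2: f(2) computes 44 * 2 + 20 = 108.
Step 3: result = 108

The answer is 108.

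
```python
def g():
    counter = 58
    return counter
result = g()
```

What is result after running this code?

Step 1: g() defines counter = 58 in its local scope.
Step 2: return counter finds the local variable counter = 58.
Step 3: result = 58

The answer is 58.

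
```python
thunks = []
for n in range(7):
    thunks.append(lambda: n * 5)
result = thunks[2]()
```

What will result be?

Step 1: All lambdas reference the same variable n (late binding).
Step 2: After the loop, n = 6. Every lambda returns n * 5.
Step 3: thunks[2]() = 6 * 5 = 30

The answer is 30.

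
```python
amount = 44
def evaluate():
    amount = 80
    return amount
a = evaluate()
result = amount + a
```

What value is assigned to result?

Step 1: Global amount = 44. evaluate() returns local amount = 80.
Step 2: a = 80. Global amount still = 44.
Step 3: result = 44 + 80 = 124

The answer is 124.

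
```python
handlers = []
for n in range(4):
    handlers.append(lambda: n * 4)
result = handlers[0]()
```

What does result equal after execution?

Step 1: All lambdas reference the same variable n (late binding).
Step 2: After the loop, n = 3. Every lambda returns n * 4.
Step 3: handlers[0]() = 3 * 4 = 12

The answer is 12.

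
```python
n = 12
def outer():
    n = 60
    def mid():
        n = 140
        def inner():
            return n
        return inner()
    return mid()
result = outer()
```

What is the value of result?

Step 1: Three levels of shadowing: global 12, outer 60, mid 140.
Step 2: inner() finds n = 140 in enclosing mid() scope.
Step 3: result = 140

The answer is 140.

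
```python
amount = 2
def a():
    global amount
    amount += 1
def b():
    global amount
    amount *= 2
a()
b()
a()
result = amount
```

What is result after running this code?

Step 1: amount = 2.
Step 2: a(): amount = 2 + 1 = 3.
Step 3: b(): amount = 3 * 2 = 6.
Step 4: a(): amount = 6 + 1 = 7

The answer is 7.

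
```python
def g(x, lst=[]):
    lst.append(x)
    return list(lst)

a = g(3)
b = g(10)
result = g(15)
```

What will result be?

Step 1: Default list is shared. list() creates copies for return values.
Step 2: Internal list grows: [3] -> [3, 10] -> [3, 10, 15].
Step 3: result = [3, 10, 15]

The answer is [3, 10, 15].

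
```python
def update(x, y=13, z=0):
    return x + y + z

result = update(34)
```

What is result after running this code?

Step 1: update(34) uses defaults y = 13, z = 0.
Step 2: Returns 34 + 13 + 0 = 47.
Step 3: result = 47

The answer is 47.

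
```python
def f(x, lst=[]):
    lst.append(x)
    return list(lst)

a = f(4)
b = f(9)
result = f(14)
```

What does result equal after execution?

Step 1: Default list is shared. list() creates copies for return values.
Step 2: Internal list grows: [4] -> [4, 9] -> [4, 9, 14].
Step 3: result = [4, 9, 14]

The answer is [4, 9, 14].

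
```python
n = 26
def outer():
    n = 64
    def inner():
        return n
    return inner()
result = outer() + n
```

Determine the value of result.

Step 1: Global n = 26. outer() shadows with n = 64.
Step 2: inner() returns enclosing n = 64. outer() = 64.
Step 3: result = 64 + global n (26) = 90

The answer is 90.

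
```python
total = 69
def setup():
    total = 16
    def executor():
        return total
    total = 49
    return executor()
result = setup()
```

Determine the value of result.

Step 1: setup() sets total = 16, then later total = 49.
Step 2: executor() is called after total is reassigned to 49. Closures capture variables by reference, not by value.
Step 3: result = 49

The answer is 49.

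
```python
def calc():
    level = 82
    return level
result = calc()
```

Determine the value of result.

Step 1: calc() defines level = 82 in its local scope.
Step 2: return level finds the local variable level = 82.
Step 3: result = 82

The answer is 82.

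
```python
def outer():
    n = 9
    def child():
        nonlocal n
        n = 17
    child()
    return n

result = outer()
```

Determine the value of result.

Step 1: outer() sets n = 9.
Step 2: child() uses nonlocal to reassign n = 17.
Step 3: result = 17

The answer is 17.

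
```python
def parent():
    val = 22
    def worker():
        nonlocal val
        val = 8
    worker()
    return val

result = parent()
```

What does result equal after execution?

Step 1: parent() sets val = 22.
Step 2: worker() uses nonlocal to reassign val = 8.
Step 3: result = 8

The answer is 8.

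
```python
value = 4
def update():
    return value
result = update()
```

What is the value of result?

Step 1: value = 4 is defined in the global scope.
Step 2: update() looks up value. No local value exists, so Python checks the global scope via LEGB rule and finds value = 4.
Step 3: result = 4

The answer is 4.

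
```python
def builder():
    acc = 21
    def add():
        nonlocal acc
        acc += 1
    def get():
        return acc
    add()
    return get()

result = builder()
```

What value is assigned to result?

Step 1: acc = 21. add() modifies it via nonlocal, get() reads it.
Step 2: add() makes acc = 21 + 1 = 22.
Step 3: get() returns 22. result = 22

The answer is 22.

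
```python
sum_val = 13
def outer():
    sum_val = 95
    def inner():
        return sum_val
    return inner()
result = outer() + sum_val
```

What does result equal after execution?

Step 1: Global sum_val = 13. outer() shadows with sum_val = 95.
Step 2: inner() returns enclosing sum_val = 95. outer() = 95.
Step 3: result = 95 + global sum_val (13) = 108

The answer is 108.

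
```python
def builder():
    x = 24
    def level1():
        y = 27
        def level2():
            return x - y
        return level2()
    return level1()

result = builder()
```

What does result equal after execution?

Step 1: x = 24 in builder. y = 27 in level1.
Step 2: level2() reads x = 24 and y = 27 from enclosing scopes.
Step 3: result = 24 - 27 = -3

The answer is -3.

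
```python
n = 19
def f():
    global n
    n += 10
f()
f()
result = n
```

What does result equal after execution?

Step 1: n = 19.
Step 2: First f(): n = 19 + 10 = 29.
Step 3: Second f(): n = 29 + 10 = 39. result = 39

The answer is 39.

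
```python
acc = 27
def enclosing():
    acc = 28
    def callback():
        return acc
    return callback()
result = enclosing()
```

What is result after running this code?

Step 1: acc = 27 globally, but enclosing() defines acc = 28 locally.
Step 2: callback() looks up acc. Not in local scope, so checks enclosing scope (enclosing) and finds acc = 28.
Step 3: result = 28

The answer is 28.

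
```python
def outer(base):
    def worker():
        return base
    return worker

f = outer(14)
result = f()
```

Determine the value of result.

Step 1: outer(14) creates closure capturing base = 14.
Step 2: f() returns the captured base = 14.
Step 3: result = 14

The answer is 14.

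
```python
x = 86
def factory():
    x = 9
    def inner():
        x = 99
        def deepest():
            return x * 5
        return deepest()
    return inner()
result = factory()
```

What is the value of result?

Step 1: deepest() looks up x through LEGB: not local, finds x = 99 in enclosing inner().
Step 2: Returns 99 * 5 = 495.
Step 3: result = 495

The answer is 495.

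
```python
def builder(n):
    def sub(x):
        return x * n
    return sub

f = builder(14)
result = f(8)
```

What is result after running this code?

Step 1: builder(14) creates a closure capturing n = 14.
Step 2: f(8) computes 8 * 14 = 112.
Step 3: result = 112

The answer is 112.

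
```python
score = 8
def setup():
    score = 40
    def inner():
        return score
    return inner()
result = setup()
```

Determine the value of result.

Step 1: score = 8 globally, but setup() defines score = 40 locally.
Step 2: inner() looks up score. Not in local scope, so checks enclosing scope (setup) and finds score = 40.
Step 3: result = 40

The answer is 40.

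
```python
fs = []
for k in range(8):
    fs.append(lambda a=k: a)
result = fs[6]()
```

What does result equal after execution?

Step 1: Default argument a=k captures k's value at each iteration.
Step 2: fs[6] captured a = 6 when k was 6.
Step 3: result = 6

The answer is 6.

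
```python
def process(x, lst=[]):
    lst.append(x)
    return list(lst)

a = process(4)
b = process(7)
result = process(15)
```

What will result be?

Step 1: Default list is shared. list() creates copies for return values.
Step 2: Internal list grows: [4] -> [4, 7] -> [4, 7, 15].
Step 3: result = [4, 7, 15]

The answer is [4, 7, 15].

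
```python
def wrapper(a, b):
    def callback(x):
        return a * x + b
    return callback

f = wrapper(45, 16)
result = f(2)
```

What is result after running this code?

Step 1: wrapper(45, 16) captures a = 45, b = 16.
Step 2: f(2) computes 45 * 2 + 16 = 106.
Step 3: result = 106

The answer is 106.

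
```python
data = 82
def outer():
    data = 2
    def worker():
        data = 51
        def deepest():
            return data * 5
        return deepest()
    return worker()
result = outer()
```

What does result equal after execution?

Step 1: deepest() looks up data through LEGB: not local, finds data = 51 in enclosing worker().
Step 2: Returns 51 * 5 = 255.
Step 3: result = 255

The answer is 255.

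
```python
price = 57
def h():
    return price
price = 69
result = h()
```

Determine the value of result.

Step 1: price is first set to 57, then reassigned to 69.
Step 2: h() is called after the reassignment, so it looks up the current global price = 69.
Step 3: result = 69

The answer is 69.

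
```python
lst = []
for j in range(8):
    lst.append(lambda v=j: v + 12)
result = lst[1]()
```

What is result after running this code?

Step 1: Default argument v=j captures j's value at definition time.
Step 2: lst[1] was defined when j = 1, so v defaults to 1.
Step 3: result = 1 + 12 = 13 (default arg fixes the late binding issue)

The answer is 13.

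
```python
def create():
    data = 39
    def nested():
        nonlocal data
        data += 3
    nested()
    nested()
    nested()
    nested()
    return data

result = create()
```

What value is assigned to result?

Step 1: data starts at 39.
Step 2: nested() is called 4 times, each adding 3.
Step 3: data = 39 + 3 * 4 = 51

The answer is 51.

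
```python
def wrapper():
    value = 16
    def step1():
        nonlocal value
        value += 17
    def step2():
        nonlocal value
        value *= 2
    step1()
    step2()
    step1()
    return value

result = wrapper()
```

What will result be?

Step 1: value = 16.
Step 2: step1(): value = 16 + 17 = 33.
Step 3: step2(): value = 33 * 2 = 66.
Step 4: step1(): value = 66 + 17 = 83. result = 83

The answer is 83.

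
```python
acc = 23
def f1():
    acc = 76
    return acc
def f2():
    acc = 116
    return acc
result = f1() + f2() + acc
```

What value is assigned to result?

Step 1: Each function shadows global acc with its own local.
Step 2: f1() returns 76, f2() returns 116.
Step 3: Global acc = 23 is unchanged. result = 76 + 116 + 23 = 215

The answer is 215.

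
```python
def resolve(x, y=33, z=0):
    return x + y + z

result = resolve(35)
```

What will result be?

Step 1: resolve(35) uses defaults y = 33, z = 0.
Step 2: Returns 35 + 33 + 0 = 68.
Step 3: result = 68

The answer is 68.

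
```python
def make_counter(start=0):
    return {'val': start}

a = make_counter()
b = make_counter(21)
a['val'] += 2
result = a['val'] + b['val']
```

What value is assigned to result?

Step 1: make_counter() returns a new dict each call (immutable default 0).
Step 2: a = {'val': 0}, b = {'val': 21}.
Step 3: a['val'] += 2 = 2. result = 2 + 21 = 23

The answer is 23.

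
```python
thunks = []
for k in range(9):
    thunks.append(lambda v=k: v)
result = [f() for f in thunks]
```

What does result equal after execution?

Step 1: Default arg v=k captures k at each iteration.
Step 2: Each lambda has its own default: 0, 1, ..., 8.
Step 3: result = [0, 1, 2, 3, 4, 5, 6, 7, 8]

The answer is [0, 1, 2, 3, 4, 5, 6, 7, 8].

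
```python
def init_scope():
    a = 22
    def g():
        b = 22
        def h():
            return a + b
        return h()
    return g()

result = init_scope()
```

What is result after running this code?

Step 1: init_scope() defines a = 22. g() defines b = 22.
Step 2: h() accesses both from enclosing scopes: a = 22, b = 22.
Step 3: result = 22 + 22 = 44

The answer is 44.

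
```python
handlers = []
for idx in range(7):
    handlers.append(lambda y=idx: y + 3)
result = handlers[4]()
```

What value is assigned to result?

Step 1: Default argument y=idx captures idx's value at definition time.
Step 2: handlers[4] was defined when idx = 4, so y defaults to 4.
Step 3: result = 4 + 3 = 7 (default arg fixes the late binding issue)

The answer is 7.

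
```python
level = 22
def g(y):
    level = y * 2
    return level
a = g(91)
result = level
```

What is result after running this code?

Step 1: Global level = 22.
Step 2: g(91) creates local level = 91 * 2 = 182.
Step 3: Global level unchanged because no global keyword. result = 22

The answer is 22.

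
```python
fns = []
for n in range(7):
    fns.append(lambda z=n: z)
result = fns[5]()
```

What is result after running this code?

Step 1: Default argument z=n captures n's value at each iteration.
Step 2: fns[5] captured z = 5 when n was 5.
Step 3: result = 5

The answer is 5.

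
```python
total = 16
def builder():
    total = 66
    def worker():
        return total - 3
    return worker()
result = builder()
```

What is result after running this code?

Step 1: builder() shadows global total with total = 66.
Step 2: worker() finds total = 66 in enclosing scope, computes 66 - 3 = 63.
Step 3: result = 63

The answer is 63.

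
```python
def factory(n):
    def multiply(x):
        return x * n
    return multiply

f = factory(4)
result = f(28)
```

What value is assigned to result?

Step 1: factory(4) returns multiply closure with n = 4.
Step 2: f(28) computes 28 * 4 = 112.
Step 3: result = 112

The answer is 112.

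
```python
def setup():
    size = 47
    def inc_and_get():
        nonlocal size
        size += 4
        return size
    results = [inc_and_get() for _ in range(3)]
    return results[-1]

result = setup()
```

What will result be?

Step 1: size = 47.
Step 2: Three calls to inc_and_get(), each adding 4.
Step 3: Last value = 47 + 4 * 3 = 59

The answer is 59.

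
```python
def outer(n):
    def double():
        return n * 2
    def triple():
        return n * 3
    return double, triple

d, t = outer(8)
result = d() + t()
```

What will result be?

Step 1: Both closures capture the same n = 8.
Step 2: d() = 8 * 2 = 16, t() = 8 * 3 = 24.
Step 3: result = 16 + 24 = 40

The answer is 40.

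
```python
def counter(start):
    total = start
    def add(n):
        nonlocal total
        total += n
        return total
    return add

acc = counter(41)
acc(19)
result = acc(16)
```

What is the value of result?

Step 1: counter(41) creates closure with total = 41.
Step 2: First acc(19): total = 41 + 19 = 60.
Step 3: Second acc(16): total = 60 + 16 = 76. result = 76

The answer is 76.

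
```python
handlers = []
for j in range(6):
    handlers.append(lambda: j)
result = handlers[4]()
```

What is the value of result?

Step 1: The loop creates 6 lambdas, all referencing the same variable j.
Step 2: After the loop, j = 5 (final value).
Step 3: handlers[4]() looks up j at call time and finds 5. This is the late binding gotcha. result = 5

The answer is 5.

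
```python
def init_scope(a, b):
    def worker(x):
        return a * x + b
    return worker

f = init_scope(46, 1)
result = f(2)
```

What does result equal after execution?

Step 1: init_scope(46, 1) captures a = 46, b = 1.
Step 2: f(2) computes 46 * 2 + 1 = 93.
Step 3: result = 93

The answer is 93.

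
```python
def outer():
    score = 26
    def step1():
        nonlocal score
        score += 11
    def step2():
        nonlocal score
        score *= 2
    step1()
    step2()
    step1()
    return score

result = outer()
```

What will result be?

Step 1: score = 26.
Step 2: step1(): score = 26 + 11 = 37.
Step 3: step2(): score = 37 * 2 = 74.
Step 4: step1(): score = 74 + 11 = 85. result = 85

The answer is 85.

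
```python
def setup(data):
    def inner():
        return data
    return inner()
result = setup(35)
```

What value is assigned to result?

Step 1: setup(35) binds parameter data = 35.
Step 2: inner() looks up data in enclosing scope and finds the parameter data = 35.
Step 3: result = 35

The answer is 35.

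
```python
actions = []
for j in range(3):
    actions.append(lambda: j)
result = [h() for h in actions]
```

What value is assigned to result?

Step 1: All 3 lambdas share the same variable j.
Step 2: After the loop, j = 2.
Step 3: Each call returns 2. result = [2, 2, 2]

The answer is [2, 2, 2].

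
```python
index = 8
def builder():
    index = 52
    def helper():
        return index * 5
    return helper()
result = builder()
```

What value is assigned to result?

Step 1: builder() shadows global index with index = 52.
Step 2: helper() finds index = 52 in enclosing scope, computes 52 * 5 = 260.
Step 3: result = 260

The answer is 260.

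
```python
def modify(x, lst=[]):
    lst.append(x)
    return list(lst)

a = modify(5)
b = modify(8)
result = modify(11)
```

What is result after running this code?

Step 1: Default list is shared. list() creates copies for return values.
Step 2: Internal list grows: [5] -> [5, 8] -> [5, 8, 11].
Step 3: result = [5, 8, 11]

The answer is [5, 8, 11].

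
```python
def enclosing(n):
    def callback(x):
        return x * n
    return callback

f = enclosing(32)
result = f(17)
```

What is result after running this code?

Step 1: enclosing(32) creates a closure capturing n = 32.
Step 2: f(17) computes 17 * 32 = 544.
Step 3: result = 544

The answer is 544.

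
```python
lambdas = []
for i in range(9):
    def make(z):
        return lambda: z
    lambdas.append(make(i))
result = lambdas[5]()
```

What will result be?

Step 1: make(i) creates a new scope capturing z = i at call time.
Step 2: lambdas[5] = make(5), so its lambda captures z = 5.
Step 3: result = 5 (closure factory fixes late binding)

The answer is 5.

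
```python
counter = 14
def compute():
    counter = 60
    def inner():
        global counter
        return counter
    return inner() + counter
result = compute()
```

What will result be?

Step 1: Global counter = 14. compute() shadows with local counter = 60.
Step 2: inner() uses global keyword, so inner() returns global counter = 14.
Step 3: compute() returns 14 + 60 = 74

The answer is 74.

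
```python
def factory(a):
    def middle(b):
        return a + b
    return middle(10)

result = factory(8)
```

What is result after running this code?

Step 1: factory(8) passes a = 8.
Step 2: middle(10) has b = 10, reads a = 8 from enclosing.
Step 3: result = 8 + 10 = 18

The answer is 18.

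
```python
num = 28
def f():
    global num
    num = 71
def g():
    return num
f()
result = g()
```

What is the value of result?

Step 1: num = 28.
Step 2: f() sets global num = 71.
Step 3: g() reads global num = 71. result = 71

The answer is 71.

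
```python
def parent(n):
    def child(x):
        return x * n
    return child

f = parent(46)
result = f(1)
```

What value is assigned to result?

Step 1: parent(46) creates a closure capturing n = 46.
Step 2: f(1) computes 1 * 46 = 46.
Step 3: result = 46

The answer is 46.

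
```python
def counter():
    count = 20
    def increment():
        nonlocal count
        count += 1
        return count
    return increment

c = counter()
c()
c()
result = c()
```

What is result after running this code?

Step 1: counter() creates closure with count = 20.
Step 2: Each c() call increments count via nonlocal. After 3 calls: 20 + 3 = 23.
Step 3: result = 23

The answer is 23.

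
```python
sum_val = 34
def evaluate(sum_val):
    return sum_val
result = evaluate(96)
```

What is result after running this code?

Step 1: Global sum_val = 34.
Step 2: evaluate(96) takes parameter sum_val = 96, which shadows the global.
Step 3: result = 96

The answer is 96.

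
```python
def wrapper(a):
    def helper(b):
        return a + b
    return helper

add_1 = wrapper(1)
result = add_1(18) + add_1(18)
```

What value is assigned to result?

Step 1: add_1 captures a = 1.
Step 2: add_1(18) = 1 + 18 = 19, called twice.
Step 3: result = 19 + 19 = 38

The answer is 38.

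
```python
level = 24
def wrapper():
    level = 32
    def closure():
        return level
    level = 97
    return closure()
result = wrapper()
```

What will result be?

Step 1: wrapper() sets level = 32, then later level = 97.
Step 2: closure() is called after level is reassigned to 97. Closures capture variables by reference, not by value.
Step 3: result = 97

The answer is 97.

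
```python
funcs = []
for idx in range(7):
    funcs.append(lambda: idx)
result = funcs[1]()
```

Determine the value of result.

Step 1: The loop creates 7 lambdas, all referencing the same variable idx.
Step 2: After the loop, idx = 6 (final value).
Step 3: funcs[1]() looks up idx at call time and finds 6. This is the late binding gotcha. result = 6

The answer is 6.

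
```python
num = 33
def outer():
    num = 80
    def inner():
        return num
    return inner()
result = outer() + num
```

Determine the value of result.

Step 1: Global num = 33. outer() shadows with num = 80.
Step 2: inner() returns enclosing num = 80. outer() = 80.
Step 3: result = 80 + global num (33) = 113

The answer is 113.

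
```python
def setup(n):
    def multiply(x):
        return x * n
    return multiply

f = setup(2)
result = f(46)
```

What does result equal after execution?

Step 1: setup(2) returns multiply closure with n = 2.
Step 2: f(46) computes 46 * 2 = 92.
Step 3: result = 92

The answer is 92.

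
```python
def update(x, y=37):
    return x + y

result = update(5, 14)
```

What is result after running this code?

Step 1: update(5, 14) overrides default y with 14.
Step 2: Returns 5 + 14 = 19.
Step 3: result = 19

The answer is 19.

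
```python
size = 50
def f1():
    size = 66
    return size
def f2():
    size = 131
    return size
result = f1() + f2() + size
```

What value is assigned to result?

Step 1: Each function shadows global size with its own local.
Step 2: f1() returns 66, f2() returns 131.
Step 3: Global size = 50 is unchanged. result = 66 + 131 + 50 = 247

The answer is 247.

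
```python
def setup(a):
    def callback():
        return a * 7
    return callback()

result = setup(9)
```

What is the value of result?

Step 1: setup(9) binds parameter a = 9.
Step 2: callback() accesses a = 9 from enclosing scope.
Step 3: result = 9 * 7 = 63

The answer is 63.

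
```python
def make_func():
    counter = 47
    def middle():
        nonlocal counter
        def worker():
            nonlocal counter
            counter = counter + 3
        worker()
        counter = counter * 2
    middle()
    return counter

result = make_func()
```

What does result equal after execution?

Step 1: counter = 47.
Step 2: worker() adds 3: counter = 47 + 3 = 50.
Step 3: middle() doubles: counter = 50 * 2 = 100.
Step 4: result = 100

The answer is 100.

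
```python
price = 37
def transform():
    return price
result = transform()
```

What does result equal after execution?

Step 1: price = 37 is defined in the global scope.
Step 2: transform() looks up price. No local price exists, so Python checks the global scope via LEGB rule and finds price = 37.
Step 3: result = 37

The answer is 37.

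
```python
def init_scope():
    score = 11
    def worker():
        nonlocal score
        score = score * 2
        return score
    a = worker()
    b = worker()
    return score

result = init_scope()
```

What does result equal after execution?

Step 1: score starts at 11.
Step 2: First worker(): score = 11 * 2 = 22.
Step 3: Second worker(): score = 22 * 2 = 44.
Step 4: result = 44

The answer is 44.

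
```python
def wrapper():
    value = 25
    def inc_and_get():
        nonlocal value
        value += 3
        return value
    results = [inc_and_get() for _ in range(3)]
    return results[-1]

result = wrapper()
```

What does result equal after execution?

Step 1: value = 25.
Step 2: Three calls to inc_and_get(), each adding 3.
Step 3: Last value = 25 + 3 * 3 = 34

The answer is 34.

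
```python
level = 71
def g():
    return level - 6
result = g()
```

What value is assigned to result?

Step 1: level = 71 is defined globally.
Step 2: g() looks up level from global scope = 71, then computes 71 - 6 = 65.
Step 3: result = 65

The answer is 65.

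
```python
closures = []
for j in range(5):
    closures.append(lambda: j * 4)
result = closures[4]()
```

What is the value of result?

Step 1: All lambdas reference the same variable j (late binding).
Step 2: After the loop, j = 4. Every lambda returns j * 4.
Step 3: closures[4]() = 4 * 4 = 16

The answer is 16.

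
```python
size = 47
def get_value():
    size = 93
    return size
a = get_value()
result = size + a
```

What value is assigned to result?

Step 1: Global size = 47. get_value() returns local size = 93.
Step 2: a = 93. Global size still = 47.
Step 3: result = 47 + 93 = 140

The answer is 140.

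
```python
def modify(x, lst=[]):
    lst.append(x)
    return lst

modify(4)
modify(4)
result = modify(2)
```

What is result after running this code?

Step 1: Mutable default argument gotcha! The list [] is created once.
Step 2: Each call appends to the SAME list: [4], [4, 4], [4, 4, 2].
Step 3: result = [4, 4, 2]

The answer is [4, 4, 2].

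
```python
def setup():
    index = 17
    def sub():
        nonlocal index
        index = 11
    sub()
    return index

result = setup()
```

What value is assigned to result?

Step 1: setup() sets index = 17.
Step 2: sub() uses nonlocal to reassign index = 11.
Step 3: result = 11

The answer is 11.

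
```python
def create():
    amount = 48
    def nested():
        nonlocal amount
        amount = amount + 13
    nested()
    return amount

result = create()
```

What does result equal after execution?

Step 1: create() sets amount = 48.
Step 2: nested() uses nonlocal to modify amount in create's scope: amount = 48 + 13 = 61.
Step 3: create() returns the modified amount = 61

The answer is 61.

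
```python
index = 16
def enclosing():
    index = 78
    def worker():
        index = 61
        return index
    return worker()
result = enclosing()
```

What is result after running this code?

Step 1: Three scopes define index: global (16), enclosing (78), worker (61).
Step 2: worker() has its own local index = 61, which shadows both enclosing and global.
Step 3: result = 61 (local wins in LEGB)

The answer is 61.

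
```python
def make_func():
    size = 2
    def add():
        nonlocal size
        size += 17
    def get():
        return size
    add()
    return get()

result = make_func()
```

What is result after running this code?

Step 1: size = 2. add() modifies it via nonlocal, get() reads it.
Step 2: add() makes size = 2 + 17 = 19.
Step 3: get() returns 19. result = 19

The answer is 19.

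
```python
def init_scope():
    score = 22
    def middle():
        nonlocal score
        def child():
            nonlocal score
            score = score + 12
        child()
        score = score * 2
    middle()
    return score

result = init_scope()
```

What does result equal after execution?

Step 1: score = 22.
Step 2: child() adds 12: score = 22 + 12 = 34.
Step 3: middle() doubles: score = 34 * 2 = 68.
Step 4: result = 68

The answer is 68.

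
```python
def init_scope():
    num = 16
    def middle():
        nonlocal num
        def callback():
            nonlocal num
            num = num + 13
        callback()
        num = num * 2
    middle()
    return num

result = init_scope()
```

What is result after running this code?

Step 1: num = 16.
Step 2: callback() adds 13: num = 16 + 13 = 29.
Step 3: middle() doubles: num = 29 * 2 = 58.
Step 4: result = 58

The answer is 58.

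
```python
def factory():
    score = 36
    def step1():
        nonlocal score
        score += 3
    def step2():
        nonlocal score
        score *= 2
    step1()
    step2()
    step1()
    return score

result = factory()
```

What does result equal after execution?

Step 1: score = 36.
Step 2: step1(): score = 36 + 3 = 39.
Step 3: step2(): score = 39 * 2 = 78.
Step 4: step1(): score = 78 + 3 = 81. result = 81

The answer is 81.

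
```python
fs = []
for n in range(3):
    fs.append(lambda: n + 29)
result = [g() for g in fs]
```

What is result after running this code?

Step 1: All lambdas capture n by reference. After the loop, n = 2.
Step 2: Each call returns 2 + 29 = 31.
Step 3: result = [31, 31, 31]

The answer is [31, 31, 31].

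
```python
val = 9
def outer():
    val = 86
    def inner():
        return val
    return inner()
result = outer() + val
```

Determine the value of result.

Step 1: Global val = 9. outer() shadows with val = 86.
Step 2: inner() returns enclosing val = 86. outer() = 86.
Step 3: result = 86 + global val (9) = 95

The answer is 95.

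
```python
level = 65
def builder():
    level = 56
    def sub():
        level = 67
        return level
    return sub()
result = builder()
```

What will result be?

Step 1: Three scopes define level: global (65), builder (56), sub (67).
Step 2: sub() has its own local level = 67, which shadows both enclosing and global.
Step 3: result = 67 (local wins in LEGB)

The answer is 67.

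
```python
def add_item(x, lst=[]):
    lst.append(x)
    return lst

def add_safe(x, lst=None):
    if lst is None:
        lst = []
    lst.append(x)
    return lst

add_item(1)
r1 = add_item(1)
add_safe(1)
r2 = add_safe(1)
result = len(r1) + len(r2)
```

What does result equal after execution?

Step 1: add_item shares mutable default: after 2 calls, lst = [1, 1], len = 2.
Step 2: add_safe creates fresh list each time: r2 = [1], len = 1.
Step 3: result = 2 + 1 = 3

The answer is 3.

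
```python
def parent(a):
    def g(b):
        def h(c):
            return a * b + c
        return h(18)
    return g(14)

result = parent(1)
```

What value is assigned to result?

Step 1: a = 1, b = 14, c = 18.
Step 2: h() computes a * b + c = 1 * 14 + 18 = 32.
Step 3: result = 32

The answer is 32.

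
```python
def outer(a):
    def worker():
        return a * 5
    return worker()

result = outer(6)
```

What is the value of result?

Step 1: outer(6) binds parameter a = 6.
Step 2: worker() accesses a = 6 from enclosing scope.
Step 3: result = 6 * 5 = 30

The answer is 30.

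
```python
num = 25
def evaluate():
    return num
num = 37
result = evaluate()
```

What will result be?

Step 1: num is first set to 25, then reassigned to 37.
Step 2: evaluate() is called after the reassignment, so it looks up the current global num = 37.
Step 3: result = 37

The answer is 37.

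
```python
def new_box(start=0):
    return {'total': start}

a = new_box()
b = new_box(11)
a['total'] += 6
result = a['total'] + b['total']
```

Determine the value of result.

Step 1: new_box() returns a new dict each call (immutable default 0).
Step 2: a = {'total': 0}, b = {'total': 11}.
Step 3: a['total'] += 6 = 6. result = 6 + 11 = 17

The answer is 17.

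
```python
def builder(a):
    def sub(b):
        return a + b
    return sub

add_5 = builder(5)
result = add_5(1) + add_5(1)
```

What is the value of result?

Step 1: add_5 captures a = 5.
Step 2: add_5(1) = 5 + 1 = 6, called twice.
Step 3: result = 6 + 6 = 12

The answer is 12.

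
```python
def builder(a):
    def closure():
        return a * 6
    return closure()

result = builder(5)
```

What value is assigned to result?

Step 1: builder(5) binds parameter a = 5.
Step 2: closure() accesses a = 5 from enclosing scope.
Step 3: result = 5 * 6 = 30

The answer is 30.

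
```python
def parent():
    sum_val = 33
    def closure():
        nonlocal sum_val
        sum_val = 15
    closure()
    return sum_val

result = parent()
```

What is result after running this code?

Step 1: parent() sets sum_val = 33.
Step 2: closure() uses nonlocal to reassign sum_val = 15.
Step 3: result = 15

The answer is 15.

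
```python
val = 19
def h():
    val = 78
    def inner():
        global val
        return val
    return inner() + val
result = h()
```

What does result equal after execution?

Step 1: Global val = 19. h() shadows with local val = 78.
Step 2: inner() uses global keyword, so inner() returns global val = 19.
Step 3: h() returns 19 + 78 = 97

The answer is 97.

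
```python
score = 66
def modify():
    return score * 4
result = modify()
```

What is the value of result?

Step 1: score = 66 is defined globally.
Step 2: modify() looks up score from global scope = 66, then computes 66 * 4 = 264.
Step 3: result = 264

The answer is 264.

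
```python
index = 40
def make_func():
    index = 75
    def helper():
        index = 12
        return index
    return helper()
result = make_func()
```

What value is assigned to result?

Step 1: Three scopes define index: global (40), make_func (75), helper (12).
Step 2: helper() has its own local index = 12, which shadows both enclosing and global.
Step 3: result = 12 (local wins in LEGB)

The answer is 12.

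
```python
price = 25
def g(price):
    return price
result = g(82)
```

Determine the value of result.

Step 1: Global price = 25.
Step 2: g(82) takes parameter price = 82, which shadows the global.
Step 3: result = 82

The answer is 82.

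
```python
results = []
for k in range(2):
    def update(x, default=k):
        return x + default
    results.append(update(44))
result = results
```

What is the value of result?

Step 1: Default argument default=k is evaluated at function definition time.
Step 2: Each iteration creates update with default = current k value.
Step 3: update(44) returns 44 + default. results = [44, 45]

The answer is [44, 45].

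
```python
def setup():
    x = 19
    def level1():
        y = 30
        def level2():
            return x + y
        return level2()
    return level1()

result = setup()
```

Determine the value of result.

Step 1: x = 19 in setup. y = 30 in level1.
Step 2: level2() reads x = 19 and y = 30 from enclosing scopes.
Step 3: result = 19 + 30 = 49

The answer is 49.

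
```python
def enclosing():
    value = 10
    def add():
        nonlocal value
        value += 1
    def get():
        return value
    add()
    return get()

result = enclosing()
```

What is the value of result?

Step 1: value = 10. add() modifies it via nonlocal, get() reads it.
Step 2: add() makes value = 10 + 1 = 11.
Step 3: get() returns 11. result = 11

The answer is 11.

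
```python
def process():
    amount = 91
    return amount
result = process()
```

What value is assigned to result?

Step 1: process() defines amount = 91 in its local scope.
Step 2: return amount finds the local variable amount = 91.
Step 3: result = 91

The answer is 91.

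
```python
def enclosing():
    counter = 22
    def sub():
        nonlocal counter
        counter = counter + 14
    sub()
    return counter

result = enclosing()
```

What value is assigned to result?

Step 1: enclosing() sets counter = 22.
Step 2: sub() uses nonlocal to modify counter in enclosing's scope: counter = 22 + 14 = 36.
Step 3: enclosing() returns the modified counter = 36

The answer is 36.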